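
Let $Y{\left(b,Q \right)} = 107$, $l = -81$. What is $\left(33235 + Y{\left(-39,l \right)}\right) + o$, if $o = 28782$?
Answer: $62124$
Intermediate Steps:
$\left(33235 + Y{\left(-39,l \right)}\right) + o = \left(33235 + 107\right) + 28782 = 33342 + 28782 = 62124$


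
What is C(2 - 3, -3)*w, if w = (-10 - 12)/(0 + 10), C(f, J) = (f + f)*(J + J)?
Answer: -132/5 ≈ -26.400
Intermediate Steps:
C(f, J) = 4*J*f (C(f, J) = (2*f)*(2*J) = 4*J*f)
w = -11/5 (w = -22/10 = -22*⅒ = -11/5 ≈ -2.2000)
C(2 - 3, -3)*w = (4*(-3)*(2 - 3))*(-11/5) = (4*(-3)*(-1))*(-11/5) = 12*(-11/5) = -132/5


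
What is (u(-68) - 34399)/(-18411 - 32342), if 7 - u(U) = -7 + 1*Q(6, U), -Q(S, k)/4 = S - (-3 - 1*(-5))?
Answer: 34369/50753 ≈ 0.67718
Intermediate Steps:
Q(S, k) = 8 - 4*S (Q(S, k) = -4*(S - (-3 - 1*(-5))) = -4*(S - (-3 + 5)) = -4*(S - 1*2) = -4*(S - 2) = -4*(-2 + S) = 8 - 4*S)
u(U) = 30 (u(U) = 7 - (-7 + 1*(8 - 4*6)) = 7 - (-7 + 1*(8 - 24)) = 7 - (-7 + 1*(-16)) = 7 - (-7 - 16) = 7 - 1*(-23) = 7 + 23 = 30)
(u(-68) - 34399)/(-18411 - 32342) = (30 - 34399)/(-18411 - 32342) = -34369/(-50753) = -34369*(-1/50753) = 34369/50753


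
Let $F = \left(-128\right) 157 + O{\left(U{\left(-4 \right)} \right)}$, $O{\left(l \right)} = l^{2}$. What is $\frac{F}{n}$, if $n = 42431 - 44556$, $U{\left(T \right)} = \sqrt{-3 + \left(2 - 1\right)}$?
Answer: $\frac{20098}{2125} \approx 9.4579$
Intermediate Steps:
$U{\left(T \right)} = i \sqrt{2}$ ($U{\left(T \right)} = \sqrt{-3 + \left(2 - 1\right)} = \sqrt{-3 + 1} = \sqrt{-2} = i \sqrt{2}$)
$n = -2125$ ($n = 42431 - 44556 = -2125$)
$F = -20098$ ($F = \left(-128\right) 157 + \left(i \sqrt{2}\right)^{2} = -20096 - 2 = -20098$)
$\frac{F}{n} = - \frac{20098}{-2125} = \left(-20098\right) \left(- \frac{1}{2125}\right) = \frac{20098}{2125}$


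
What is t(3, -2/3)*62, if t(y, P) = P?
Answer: -124/3 ≈ -41.333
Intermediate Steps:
t(3, -2/3)*62 = -2/3*62 = -2*⅓*62 = -⅔*62 = -124/3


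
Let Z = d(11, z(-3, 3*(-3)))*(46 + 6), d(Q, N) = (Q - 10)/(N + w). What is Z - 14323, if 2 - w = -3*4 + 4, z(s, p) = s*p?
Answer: -529899/37 ≈ -14322.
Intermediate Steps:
z(s, p) = p*s
w = 10 (w = 2 - (-3*4 + 4) = 2 - (-12 + 4) = 2 - 1*(-8) = 2 + 8 = 10)
d(Q, N) = (-10 + Q)/(10 + N) (d(Q, N) = (Q - 10)/(N + 10) = (-10 + Q)/(10 + N))
Z = 52/37 (Z = ((-10 + 11)/(10 + (3*(-3))*(-3)))*(46 + 6) = (1/(10 - 9*(-3)))*52 = (1/(10 + 27))*52 = (1/37)*52 = 52/37 ≈ 1.4054)
Z - 14323 = 52/37 - 14323 = -529899/37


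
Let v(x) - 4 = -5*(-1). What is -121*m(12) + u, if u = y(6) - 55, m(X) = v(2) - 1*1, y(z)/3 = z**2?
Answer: -915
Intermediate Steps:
y(z) = 3*z**2
v(x) = 9 (v(x) = 4 - 5*(-1) = 4 + 5 = 9)
m(X) = 8 (m(X) = 9 - 1*1 = 9 - 1 = 8)
u = 53 (u = 3*6**2 - 55 = 3*36 - 55 = 108 - 55 = 53)
-121*m(12) + u = -121*8 + 53 = -968 + 53 = -915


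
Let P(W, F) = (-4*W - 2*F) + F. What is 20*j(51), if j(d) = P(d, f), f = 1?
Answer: -4100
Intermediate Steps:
P(W, F) = -F - 4*W
j(d) = -1 - 4*d (j(d) = -1*1 - 4*d = -1 - 4*d)
20*j(51) = 20*(-1 - 4*51) = 20*(-1 - 204) = 20*(-205) = -4100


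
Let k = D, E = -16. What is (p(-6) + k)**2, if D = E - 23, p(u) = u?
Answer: 2025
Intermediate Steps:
D = -39 (D = -16 - 23 = -39)
k = -39
(p(-6) + k)**2 = (-6 - 39)**2 = (-45)**2 = 2025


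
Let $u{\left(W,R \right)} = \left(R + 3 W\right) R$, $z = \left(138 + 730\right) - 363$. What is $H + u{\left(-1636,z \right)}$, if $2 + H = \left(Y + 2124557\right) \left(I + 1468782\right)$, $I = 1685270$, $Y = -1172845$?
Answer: $3001746913507$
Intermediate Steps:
$z = 505$ ($z = 868 - 363 = 505$)
$u{\left(W,R \right)} = R \left(R + 3 W\right)$
$H = 3001749137022$ ($H = -2 + \left(-1172845 + 2124557\right) \left(1685270 + 1468782\right) = -2 + 951712 \cdot 3154052 = -2 + 3001749137024 = 3001749137022$)
$H + u{\left(-1636,z \right)} = 3001749137022 + 505 \left(505 + 3 \left(-1636\right)\right) = 3001749137022 + 505 \left(505 - 4908\right) = 3001749137022 + 505 \left(-4403\right) = 3001749137022 - 2223515 = 3001746913507$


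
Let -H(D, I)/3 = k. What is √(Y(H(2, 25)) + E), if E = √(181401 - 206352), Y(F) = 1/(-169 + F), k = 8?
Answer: √(-193 + 37249*I*√24951)/193 ≈ 8.8869 + 8.8872*I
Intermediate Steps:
H(D, I) = -24 (H(D, I) = -3*8 = -24)
E = I*√24951 (E = √(-24951) = I*√24951 ≈ 157.96*I)
√(Y(H(2, 25)) + E) = √(1/(-169 - 24) + I*√24951) = √(1/(-193) + I*√24951) = √(-1/193 + I*√24951)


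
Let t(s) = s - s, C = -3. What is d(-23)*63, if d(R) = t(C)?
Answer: 0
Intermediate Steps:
t(s) = 0
d(R) = 0
d(-23)*63 = 0*63 = 0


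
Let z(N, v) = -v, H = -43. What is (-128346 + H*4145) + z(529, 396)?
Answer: -306977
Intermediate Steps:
(-128346 + H*4145) + z(529, 396) = (-128346 - 43*4145) - 1*396 = (-128346 - 178235) - 396 = -306581 - 396 = -306977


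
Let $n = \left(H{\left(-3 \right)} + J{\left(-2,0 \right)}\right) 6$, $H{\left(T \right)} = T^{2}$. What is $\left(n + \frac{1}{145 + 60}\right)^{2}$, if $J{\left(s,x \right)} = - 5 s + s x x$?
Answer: $\frac{546203641}{42025} \approx 12997.0$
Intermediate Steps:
$J{\left(s,x \right)} = - 5 s + s x^{2}$
$n = 114$ ($n = \left(\left(-3\right)^{2} - 2 \left(-5 + 0^{2}\right)\right) 6 = \left(9 - 2 \left(-5 + 0\right)\right) 6 = \left(9 - -10\right) 6 = \left(9 + 10\right) 6 = 19 \cdot 6 = 114$)
$\left(n + \frac{1}{145 + 60}\right)^{2} = \left(114 + \frac{1}{145 + 60}\right)^{2} = \left(114 + \frac{1}{205}\right)^{2} = \left(\frac{23371}{205}\right)^{2} = \frac{546203641}{42025}$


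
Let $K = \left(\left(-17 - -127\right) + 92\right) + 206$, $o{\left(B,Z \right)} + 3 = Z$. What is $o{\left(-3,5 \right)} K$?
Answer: $816$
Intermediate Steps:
$o{\left(B,Z \right)} = -3 + Z$
$K = 408$ ($K = \left(\left(-17 + 127\right) + 92\right) + 206 = \left(110 + 92\right) + 206 = 202 + 206 = 408$)
$o{\left(-3,5 \right)} K = \left(-3 + 5\right) 408 = 2 \cdot 408 = 816$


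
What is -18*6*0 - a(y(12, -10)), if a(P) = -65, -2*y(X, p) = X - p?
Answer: 65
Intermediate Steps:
y(X, p) = p/2 - X/2 (y(X, p) = -(X - p)/2 = p/2 - X/2)
-18*6*0 - a(y(12, -10)) = -18*6*0 - 1*(-65) = -108*0 + 65 = 0 + 65 = 65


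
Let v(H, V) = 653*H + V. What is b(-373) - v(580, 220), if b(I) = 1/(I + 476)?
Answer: -39032879/103 ≈ -3.7896e+5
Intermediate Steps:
v(H, V) = V + 653*H
b(I) = 1/(476 + I)
b(-373) - v(580, 220) = 1/(476 - 373) - (220 + 653*580) = 1/103 - (220 + 378740) = 1/103 - 1*378960 = 1/103 - 378960 = -39032879/103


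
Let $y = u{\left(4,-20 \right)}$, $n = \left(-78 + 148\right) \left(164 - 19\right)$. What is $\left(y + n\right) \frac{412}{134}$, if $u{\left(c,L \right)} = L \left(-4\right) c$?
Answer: $\frac{2156820}{67} \approx 32191.0$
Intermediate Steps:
$u{\left(c,L \right)} = - 4 L c$
$n = 10150$ ($n = 70 \cdot 145 = 10150$)
$y = 320$ ($y = \left(-4\right) \left(-20\right) 4 = 320$)
$\left(y + n\right) \frac{412}{134} = \left(320 + 10150\right) \frac{412}{134} = 10470 \cdot 412 \cdot \frac{1}{134} = 10470 \cdot \frac{206}{67} = \frac{2156820}{67}$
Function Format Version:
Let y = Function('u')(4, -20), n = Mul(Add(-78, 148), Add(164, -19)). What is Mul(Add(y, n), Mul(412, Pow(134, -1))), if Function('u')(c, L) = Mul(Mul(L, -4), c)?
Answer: Rational(2156820, 67) ≈ 32191.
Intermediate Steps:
Function('u')(c, L) = Mul(-4, L, c) (Function('u')(c, L) = Mul(Mul(-4, L), c) = Mul(-4, L, c))
n = 10150 (n = Mul(70, 145) = 10150)
y = 320 (y = Mul(-4, -20, 4) = 320)
Mul(Add(y, n), Mul(412, Pow(134, -1))) = Mul(Add(320, 10150), Mul(412, Pow(134, -1))) = Mul(10470, Mul(412, Rational(1, 134))) = Mul(10470, Rational(206, 67)) = Rational(2156820, 67)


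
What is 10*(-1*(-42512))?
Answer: 425120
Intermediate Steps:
10*(-1*(-42512)) = 10*42512 = 425120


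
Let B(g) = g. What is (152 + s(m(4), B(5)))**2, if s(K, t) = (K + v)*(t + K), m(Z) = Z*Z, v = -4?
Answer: 163216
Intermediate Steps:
m(Z) = Z**2
s(K, t) = (-4 + K)*(K + t) (s(K, t) = (K - 4)*(t + K) = (-4 + K)*(K + t))
(152 + s(m(4), B(5)))**2 = (152 + ((4**2)**2 - 4*4**2 - 4*5 + 4**2*5))**2 = (152 + (16**2 - 4*16 - 20 + 16*5))**2 = (152 + (256 - 64 - 20 + 80))**2 = (152 + 252)**2 = 404**2 = 163216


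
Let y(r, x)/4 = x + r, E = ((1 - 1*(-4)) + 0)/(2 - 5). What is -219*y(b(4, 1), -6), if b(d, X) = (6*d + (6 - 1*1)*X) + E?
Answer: -18688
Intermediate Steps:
E = -5/3 (E = ((1 + 4) + 0)/(-3) = (5 + 0)*(-1/3) = 5*(-1/3) = -5/3 ≈ -1.6667)
b(d, X) = -5/3 + 5*X + 6*d (b(d, X) = (6*d + (6 - 1*1)*X) - 5/3 = (6*d + (6 - 1)*X) - 5/3 = (6*d + 5*X) - 5/3 = (5*X + 6*d) - 5/3 = -5/3 + 5*X + 6*d)
y(r, x) = 4*r + 4*x (y(r, x) = 4*(x + r) = 4*(r + x) = 4*r + 4*x)
-219*y(b(4, 1), -6) = -219*(4*(-5/3 + 5*1 + 6*4) + 4*(-6)) = -219*(4*(-5/3 + 5 + 24) - 24) = -219*(4*(82/3) - 24) = -219*(328/3 - 24) = -219*256/3 = -18688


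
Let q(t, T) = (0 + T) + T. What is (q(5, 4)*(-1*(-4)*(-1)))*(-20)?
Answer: 640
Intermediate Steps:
q(t, T) = 2*T (q(t, T) = T + T = 2*T)
(q(5, 4)*(-1*(-4)*(-1)))*(-20) = ((2*4)*(-1*(-4)*(-1)))*(-20) = (8*(4*(-1)))*(-20) = (8*(-4))*(-20) = -32*(-20) = 640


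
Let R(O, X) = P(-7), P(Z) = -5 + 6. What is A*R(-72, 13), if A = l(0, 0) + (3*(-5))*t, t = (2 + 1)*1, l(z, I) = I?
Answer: -45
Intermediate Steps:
P(Z) = 1
R(O, X) = 1
t = 3 (t = 3*1 = 3)
A = -45 (A = 0 + (3*(-5))*3 = 0 - 15*3 = 0 - 45 = -45)
A*R(-72, 13) = -45*1 = -45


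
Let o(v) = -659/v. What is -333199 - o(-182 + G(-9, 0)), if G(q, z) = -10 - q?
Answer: -60976076/183 ≈ -3.3320e+5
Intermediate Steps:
-333199 - o(-182 + G(-9, 0)) = -333199 - (-659)/(-182 + (-10 - 1*(-9))) = -333199 - (-659)/(-182 + (-10 + 9)) = -333199 - (-659)/(-182 - 1) = -333199 - (-659)/(-183) = -333199 - (-659)*(-1)/183 = -333199 - 1*659/183 = -333199 - 659/183 = -60976076/183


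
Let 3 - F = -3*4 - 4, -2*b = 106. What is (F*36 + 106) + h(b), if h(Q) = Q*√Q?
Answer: 790 - 53*I*√53 ≈ 790.0 - 385.85*I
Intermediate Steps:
b = -53 (b = -½*106 = -53)
F = 19 (F = 3 - (-3*4 - 4) = 3 - (-12 - 4) = 3 - 1*(-16) = 3 + 16 = 19)
h(Q) = Q^(3/2)
(F*36 + 106) + h(b) = (19*36 + 106) + (-53)^(3/2) = (684 + 106) - 53*I*√53 = 790 - 53*I*√53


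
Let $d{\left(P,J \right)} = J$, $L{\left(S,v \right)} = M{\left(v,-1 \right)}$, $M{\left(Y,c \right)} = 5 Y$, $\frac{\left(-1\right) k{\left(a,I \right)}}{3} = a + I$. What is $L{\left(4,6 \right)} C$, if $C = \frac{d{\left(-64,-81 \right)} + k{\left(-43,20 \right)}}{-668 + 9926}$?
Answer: $- \frac{60}{1543} \approx -0.038885$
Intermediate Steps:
$k{\left(a,I \right)} = - 3 I - 3 a$ ($k{\left(a,I \right)} = - 3 \left(a + I\right) = - 3 \left(I + a\right) = - 3 I - 3 a$)
$L{\left(S,v \right)} = 5 v$
$C = - \frac{2}{1543}$ ($C = \frac{-81 - -69}{-668 + 9926} = \frac{-81 + \left(-60 + 129\right)}{9258} = \left(-81 + 69\right) \frac{1}{9258} = \left(-12\right) \frac{1}{9258} = - \frac{2}{1543} \approx -0.0012962$)
$L{\left(4,6 \right)} C = 5 \cdot 6 \left(- \frac{2}{1543}\right) = 30 \left(- \frac{2}{1543}\right) = - \frac{60}{1543}$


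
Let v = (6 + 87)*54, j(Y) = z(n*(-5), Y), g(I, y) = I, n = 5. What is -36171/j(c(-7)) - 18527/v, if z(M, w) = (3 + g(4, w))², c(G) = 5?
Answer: -182558585/246078 ≈ -741.87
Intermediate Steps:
z(M, w) = 49 (z(M, w) = (3 + 4)² = 7² = 49)
j(Y) = 49
v = 5022 (v = 93*54 = 5022)
-36171/j(c(-7)) - 18527/v = -36171/49 - 18527/5022 = -182558585/246078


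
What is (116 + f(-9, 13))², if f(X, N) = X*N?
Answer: 1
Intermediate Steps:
f(X, N) = N*X
(116 + f(-9, 13))² = (116 + 13*(-9))² = (116 - 117)² = (-1)² = 1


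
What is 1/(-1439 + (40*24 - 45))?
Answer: -1/524 ≈ -0.0019084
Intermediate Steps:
1/(-1439 + (40*24 - 45)) = 1/(-1439 + (960 - 45)) = 1/(-1439 + 915) = 1/(-524) = -1/524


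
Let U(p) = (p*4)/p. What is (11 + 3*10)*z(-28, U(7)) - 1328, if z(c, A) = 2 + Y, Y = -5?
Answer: -1451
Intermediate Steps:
U(p) = 4 (U(p) = (4*p)/p = 4)
z(c, A) = -3 (z(c, A) = 2 - 5 = -3)
(11 + 3*10)*z(-28, U(7)) - 1328 = (11 + 3*10)*(-3) - 1328 = (11 + 30)*(-3) - 1328 = 41*(-3) - 1328 = -123 - 1328 = -1451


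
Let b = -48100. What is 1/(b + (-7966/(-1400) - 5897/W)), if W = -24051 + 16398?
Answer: -765300/36805985743 ≈ -2.0793e-5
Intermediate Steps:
W = -7653
1/(b + (-7966/(-1400) - 5897/W)) = 1/(-48100 + (-7966/(-1400) - 5897/(-7653))) = 1/(-48100 + (-7966*(-1/1400) - 5897*(-1/7653))) = 1/(-48100 + (569/100 + 5897/7653)) = 1/(-48100 + 4944257/765300) = 1/(-36805985743/765300) = -765300/36805985743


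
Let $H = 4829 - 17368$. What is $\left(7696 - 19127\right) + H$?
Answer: $-23970$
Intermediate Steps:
$H = -12539$
$\left(7696 - 19127\right) + H = \left(7696 - 19127\right) - 12539 = -11431 - 12539 = -23970$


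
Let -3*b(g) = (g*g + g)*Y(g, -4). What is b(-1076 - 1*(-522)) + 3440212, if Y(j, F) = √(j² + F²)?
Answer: 3440212 - 612724*√76733/3 ≈ -5.3136e+7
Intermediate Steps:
Y(j, F) = √(F² + j²)
b(g) = -√(16 + g²)*(g + g²)/3 (b(g) = -(g*g + g)*√((-4)² + g²)/3 = -(g² + g)*√(16 + g²)/3 = -(g + g²)*√(16 + g²)/3 = -√(16 + g²)*(g + g²)/3)
b(-1076 - 1*(-522)) + 3440212 = -(-1076 - 1*(-522))*√(16 + (-1076 - 1*(-522))²)*(1 + (-1076 - 1*(-522)))/3 + 3440212 = -(-1076 + 522)*√(16 + (-1076 + 522)²)*(1 + (-1076 + 522))/3 + 3440212 = -⅓*(-554)*√(16 + (-554)²)*(1 - 554) + 3440212 = -⅓*(-554)*√(16 + 306916)*(-553) + 3440212 = -⅓*(-554)*√306932*(-553) + 3440212 = -⅓*(-554)*2*√76733*(-553) + 3440212 = -612724*√76733/3 + 3440212 = 3440212 - 612724*√76733/3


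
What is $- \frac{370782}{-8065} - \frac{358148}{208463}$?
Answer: $\frac{74405864446}{1681254095} \approx 44.256$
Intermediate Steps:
$- \frac{370782}{-8065} - \frac{358148}{208463} = \left(-370782\right) \left(- \frac{1}{8065}\right) - \frac{358148}{208463} = \frac{370782}{8065} - \frac{358148}{208463} = \frac{74405864446}{1681254095}$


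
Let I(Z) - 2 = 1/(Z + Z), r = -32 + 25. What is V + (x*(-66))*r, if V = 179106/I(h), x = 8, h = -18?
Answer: 6710232/71 ≈ 94510.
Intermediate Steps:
r = -7
I(Z) = 2 + 1/(2*Z) (I(Z) = 2 + 1/(Z + Z) = 2 + 1/(2*Z))
V = 6447816/71 (V = 179106/(2 + (1/2)/(-18)) = 179106/(2 + (1/2)*(-1/18)) = 179106/(2 - 1/36) = 179106/(71/36) = 179106*(36/71) = 6447816/71 ≈ 90814.)
V + (x*(-66))*r = 6447816/71 + (8*(-66))*(-7) = 6447816/71 - 528*(-7) = 6447816/71 + 3696 = 6710232/71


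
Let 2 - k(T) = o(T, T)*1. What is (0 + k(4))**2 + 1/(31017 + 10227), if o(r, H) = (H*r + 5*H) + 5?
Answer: 62732125/41244 ≈ 1521.0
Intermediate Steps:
o(r, H) = 5 + 5*H + H*r (o(r, H) = (5*H + H*r) + 5 = 5 + 5*H + H*r)
k(T) = -3 - T**2 - 5*T (k(T) = 2 - (5 + 5*T + T*T) = 2 - (5 + 5*T + T**2) = 2 - (5 + T**2 + 5*T) = 2 + (-5 - T**2 - 5*T) = -3 - T**2 - 5*T)
(0 + k(4))**2 + 1/(31017 + 10227) = (0 + (-3 - 1*4**2 - 5*4))**2 + 1/(31017 + 10227) = (0 + (-3 - 1*16 - 20))**2 + 1/41244 = (0 + (-3 - 16 - 20))**2 + 1/41244 = (0 - 39)**2 + 1/41244 = (-39)**2 + 1/41244 = 1521 + 1/41244 = 62732125/41244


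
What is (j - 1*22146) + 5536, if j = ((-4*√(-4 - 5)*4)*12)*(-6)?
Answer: -16610 + 3456*I ≈ -16610.0 + 3456.0*I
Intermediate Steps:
j = 3456*I (j = ((-12*I*4)*12)*(-6) = (-48*I*12)*(-6) = -576*I*(-6) = 3456*I ≈ 3456.0*I)
(j - 1*22146) + 5536 = (3456*I - 1*22146) + 5536 = (3456*I - 22146) + 5536 = (-22146 + 3456*I) + 5536 = -16610 + 3456*I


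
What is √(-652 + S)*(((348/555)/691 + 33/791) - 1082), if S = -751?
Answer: -109404808459*I*√1403/101117485 ≈ -40527.0*I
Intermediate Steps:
√(-652 + S)*(((348/555)/691 + 33/791) - 1082) = √(-652 - 751)*(((348/555)/691 + 33/791) - 1082) = √(-1403)*(((348*(1/555))*(1/691) + 33*(1/791)) - 1082) = (I*√1403)*(((116/185)*(1/691) + 33/791) - 1082) = (I*√1403)*((116/127835 + 33/791) - 1082) = (I*√1403)*(4310311/101117485 - 1082) = (I*√1403)*(-109404808459/101117485) = -109404808459*I*√1403/101117485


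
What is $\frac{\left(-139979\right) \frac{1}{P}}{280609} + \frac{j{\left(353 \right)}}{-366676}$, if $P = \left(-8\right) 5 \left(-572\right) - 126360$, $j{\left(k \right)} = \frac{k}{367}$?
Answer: $\frac{306670638861}{139556006761963480} \approx 2.1975 \cdot 10^{-6}$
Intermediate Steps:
$j{\left(k \right)} = \frac{k}{367}$ ($j{\left(k \right)} = k \frac{1}{367} = \frac{k}{367}$)
$P = -103480$ ($P = \left(-40\right) \left(-572\right) - 126360 = 22880 - 126360 = -103480$)
$\frac{\left(-139979\right) \frac{1}{P}}{280609} + \frac{j{\left(353 \right)}}{-366676} = \frac{\left(-139979\right) \frac{1}{-103480}}{280609} + \frac{\frac{1}{367} \cdot 353}{-366676} = \left(-139979\right) \left(- \frac{1}{103480}\right) \frac{1}{280609} + \frac{353}{367} \left(- \frac{1}{366676}\right) = \frac{139979}{103480} \cdot \frac{1}{280609} - \frac{353}{134570092} = \frac{19997}{4148202760} - \frac{353}{134570092} = \frac{306670638861}{139556006761963480}$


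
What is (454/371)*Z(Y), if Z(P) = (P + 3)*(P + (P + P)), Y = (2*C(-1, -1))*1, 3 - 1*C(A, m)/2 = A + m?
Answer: 626520/371 ≈ 1688.7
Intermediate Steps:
C(A, m) = 6 - 2*A - 2*m (C(A, m) = 6 - 2*(A + m) = 6 + (-2*A - 2*m) = 6 - 2*A - 2*m)
Y = 20 (Y = (2*(6 - 2*(-1) - 2*(-1)))*1 = (2*(6 + 2 + 2))*1 = (2*10)*1 = 20*1 = 20)
Z(P) = 3*P*(3 + P) (Z(P) = (3 + P)*(P + 2*P) = (3 + P)*(3*P) = 3*P*(3 + P))
(454/371)*Z(Y) = (454/371)*(3*20*(3 + 20)) = (454*(1/371))*(3*20*23) = (454/371)*1380 = 626520/371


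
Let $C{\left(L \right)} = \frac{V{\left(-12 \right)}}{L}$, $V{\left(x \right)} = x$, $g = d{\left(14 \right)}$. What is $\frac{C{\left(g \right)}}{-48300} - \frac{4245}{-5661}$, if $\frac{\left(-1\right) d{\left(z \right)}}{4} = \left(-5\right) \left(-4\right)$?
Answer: $\frac{455628113}{607614000} \approx 0.74986$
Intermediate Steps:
$d{\left(z \right)} = -80$ ($d{\left(z \right)} = - 4 \left(\left(-5\right) \left(-4\right)\right) = \left(-4\right) 20 = -80$)
$g = -80$
$C{\left(L \right)} = - \frac{12}{L}$
$\frac{C{\left(g \right)}}{-48300} - \frac{4245}{-5661} = \frac{\left(-12\right) \frac{1}{-80}}{-48300} - \frac{4245}{-5661} = \left(-12\right) \left(- \frac{1}{80}\right) \left(- \frac{1}{48300}\right) - - \frac{1415}{1887} = \frac{3}{20} \left(- \frac{1}{48300}\right) + \frac{1415}{1887} = - \frac{1}{322000} + \frac{1415}{1887} = \frac{455628113}{607614000}$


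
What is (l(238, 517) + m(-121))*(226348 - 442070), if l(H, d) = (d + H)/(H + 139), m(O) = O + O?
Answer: 1501408526/29 ≈ 5.1773e+7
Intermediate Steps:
m(O) = 2*O
l(H, d) = (H + d)/(139 + H)
(l(238, 517) + m(-121))*(226348 - 442070) = ((238 + 517)/(139 + 238) + 2*(-121))*(226348 - 442070) = (755/377 - 242)*(-215722) = -90479/377*(-215722) = 1501408526/29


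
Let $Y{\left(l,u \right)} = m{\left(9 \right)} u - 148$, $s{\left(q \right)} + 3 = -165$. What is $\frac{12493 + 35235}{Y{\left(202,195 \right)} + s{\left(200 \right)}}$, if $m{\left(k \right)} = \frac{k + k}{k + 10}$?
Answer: $- \frac{453416}{1247} \approx -363.61$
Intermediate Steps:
$m{\left(k \right)} = \frac{2 k}{10 + k}$
$s{\left(q \right)} = -168$ ($s{\left(q \right)} = -3 - 165 = -168$)
$Y{\left(l,u \right)} = -148 + \frac{18 u}{19}$ ($Y{\left(l,u \right)} = 2 \cdot 9 \frac{1}{10 + 9} u - 148 = 2 \cdot 9 \cdot \frac{1}{19} u - 148 = \frac{18 u}{19} - 148 = -148 + \frac{18 u}{19}$)
$\frac{12493 + 35235}{Y{\left(202,195 \right)} + s{\left(200 \right)}} = \frac{12493 + 35235}{\left(-148 + \frac{18}{19} \cdot 195\right) - 168} = \frac{47728}{\left(-148 + \frac{3510}{19}\right) - 168} = \frac{47728}{\frac{698}{19} - 168} = \frac{47728}{- \frac{2494}{19}} = 47728 \left(- \frac{19}{2494}\right) = - \frac{453416}{1247}$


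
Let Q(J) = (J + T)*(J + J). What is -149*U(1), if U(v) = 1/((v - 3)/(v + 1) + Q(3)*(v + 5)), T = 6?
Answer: -149/323 ≈ -0.46130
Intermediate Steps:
Q(J) = 2*J*(6 + J) (Q(J) = (J + 6)*(J + J) = (6 + J)*(2*J) = 2*J*(6 + J))
U(v) = 1/(270 + 54*v + (-3 + v)/(1 + v)) (U(v) = 1/((v - 3)/(v + 1) + (2*3*(6 + 3))*(v + 5)) = 1/((-3 + v)/(1 + v) + (2*3*9)*(5 + v)) = 1/((-3 + v)/(1 + v) + 54*(5 + v)) = 1/((-3 + v)/(1 + v) + (270 + 54*v)) = 1/(270 + 54*v + (-3 + v)/(1 + v)))
-149*U(1) = -149*(1 + 1)/(267 + 54*1² + 325*1) = -149*2/(267 + 54*1 + 325) = -149*2/(267 + 54 + 325) = -149*2/646 = -149*1/323 = -149/323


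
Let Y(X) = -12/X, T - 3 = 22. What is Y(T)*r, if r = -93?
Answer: 1116/25 ≈ 44.640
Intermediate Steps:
T = 25 (T = 3 + 22 = 25)
Y(T)*r = -12/25*(-93) = 1116/25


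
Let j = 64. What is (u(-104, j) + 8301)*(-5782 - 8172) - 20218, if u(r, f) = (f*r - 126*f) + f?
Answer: 88657452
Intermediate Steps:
u(r, f) = -125*f + f*r (u(r, f) = (-126*f + f*r) + f = -125*f + f*r)
(u(-104, j) + 8301)*(-5782 - 8172) - 20218 = (64*(-125 - 104) + 8301)*(-5782 - 8172) - 20218 = (64*(-229) + 8301)*(-13954) - 20218 = (-14656 + 8301)*(-13954) - 20218 = -6355*(-13954) - 20218 = 88677670 - 20218 = 88657452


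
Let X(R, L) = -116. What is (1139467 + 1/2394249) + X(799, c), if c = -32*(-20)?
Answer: 2727889992400/2394249 ≈ 1.1394e+6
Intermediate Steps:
c = 640
(1139467 + 1/2394249) + X(799, c) = (1139467 + 1/2394249) - 116 = 2728167725284/2394249 - 116 = 2727889992400/2394249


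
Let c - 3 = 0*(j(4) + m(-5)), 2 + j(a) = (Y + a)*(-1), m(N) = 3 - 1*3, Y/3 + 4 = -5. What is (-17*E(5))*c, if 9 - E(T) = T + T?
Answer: 51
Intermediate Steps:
Y = -27 (Y = -12 + 3*(-5) = -12 - 15 = -27)
m(N) = 0 (m(N) = 3 - 3 = 0)
E(T) = 9 - 2*T (E(T) = 9 - (T + T) = 9 - 2*T)
j(a) = 25 - a (j(a) = -2 + (-27 + a)*(-1) = -2 + (27 - a) = 25 - a)
c = 3 (c = 3 + 0*((25 - 1*4) + 0) = 3 + 0*((25 - 4) + 0) = 3 + 0*(21 + 0) = 3 + 0*21 = 3 + 0 = 3)
(-17*E(5))*c = -17*(9 - 2*5)*3 = -17*(9 - 10)*3 = -17*(-1)*3 = 17*3 = 51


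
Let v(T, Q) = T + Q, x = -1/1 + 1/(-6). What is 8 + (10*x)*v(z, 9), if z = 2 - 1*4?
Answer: -221/3 ≈ -73.667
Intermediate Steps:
x = -7/6 (x = -1*1 + 1*(-⅙) = -1 - ⅙ = -7/6 ≈ -1.1667)
z = -2 (z = 2 - 4 = -2)
v(T, Q) = Q + T
8 + (10*x)*v(z, 9) = 8 + (10*(-7/6))*(9 - 2) = 8 - 35/3*7 = 8 - 245/3 = -221/3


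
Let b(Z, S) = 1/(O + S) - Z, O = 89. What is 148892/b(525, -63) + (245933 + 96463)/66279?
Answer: -83968457188/301547357 ≈ -278.46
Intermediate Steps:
b(Z, S) = 1/(89 + S) - Z
148892/b(525, -63) + (245933 + 96463)/66279 = 148892/(((1 - 89*525 - 1*(-63)*525)/(89 - 63))) + (245933 + 96463)/66279 = 148892/(((1 - 46725 + 33075)/26)) + 342396*(1/66279) = 148892/(((1/26)*(-13649))) + 114132/22093 = 148892/(-13649/26) + 114132/22093 = 148892*(-26/13649) + 114132/22093 = -3871192/13649 + 114132/22093 = -83968457188/301547357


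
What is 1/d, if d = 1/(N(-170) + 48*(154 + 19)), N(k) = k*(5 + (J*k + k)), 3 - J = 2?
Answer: 65254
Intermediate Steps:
J = 1 (J = 3 - 1*2 = 3 - 2 = 1)
N(k) = k*(5 + 2*k) (N(k) = k*(5 + (1*k + k)) = k*(5 + (k + k)) = k*(5 + 2*k))
d = 1/65254 (d = 1/(-170*(5 + 2*(-170)) + 48*(154 + 19)) = 1/(-170*(5 - 340) + 48*173) = 1/(-170*(-335) + 8304) = 1/(56950 + 8304) = 1/65254 ≈ 1.5325e-5)
1/d = 1/(1/65254) = 65254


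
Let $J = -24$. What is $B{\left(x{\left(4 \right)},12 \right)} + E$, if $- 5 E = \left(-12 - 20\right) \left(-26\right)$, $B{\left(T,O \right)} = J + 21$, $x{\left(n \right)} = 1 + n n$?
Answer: $- \frac{847}{5} \approx -169.4$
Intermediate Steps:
$x{\left(n \right)} = 1 + n^{2}$
$B{\left(T,O \right)} = -3$ ($B{\left(T,O \right)} = -24 + 21 = -3$)
$E = - \frac{832}{5}$ ($E = - \frac{\left(-12 - 20\right) \left(-26\right)}{5} = - \frac{\left(-32\right) \left(-26\right)}{5} = \left(- \frac{1}{5}\right) 832 = - \frac{832}{5} \approx -166.4$)
$B{\left(x{\left(4 \right)},12 \right)} + E = -3 - \frac{832}{5} = - \frac{847}{5}$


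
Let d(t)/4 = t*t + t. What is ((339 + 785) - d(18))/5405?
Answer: -244/5405 ≈ -0.045143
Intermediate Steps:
d(t) = 4*t + 4*t² (d(t) = 4*(t*t + t) = 4*(t² + t) = 4*(t + t²) = 4*t + 4*t²)
((339 + 785) - d(18))/5405 = ((339 + 785) - 4*18*(1 + 18))/5405 = (1124 - 4*18*19)*(1/5405) = (1124 - 1*1368)*(1/5405) = (1124 - 1368)*(1/5405) = -244*1/5405 = -244/5405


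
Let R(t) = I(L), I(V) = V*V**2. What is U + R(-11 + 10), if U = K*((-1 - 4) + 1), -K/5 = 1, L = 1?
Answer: 21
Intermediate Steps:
K = -5 (K = -5*1 = -5)
I(V) = V**3
R(t) = 1 (R(t) = 1**3 = 1)
U = 20 (U = -5*((-1 - 4) + 1) = -5*(-5 + 1) = -5*(-4) = 20)
U + R(-11 + 10) = 20 + 1 = 21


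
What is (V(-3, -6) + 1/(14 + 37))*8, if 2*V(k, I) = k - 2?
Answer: -1012/51 ≈ -19.843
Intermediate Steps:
V(k, I) = -1 + k/2 (V(k, I) = (k - 2)/2 = (-2 + k)/2 = -1 + k/2)
(V(-3, -6) + 1/(14 + 37))*8 = ((-1 + (½)*(-3)) + 1/(14 + 37))*8 = ((-1 - 3/2) + 1/51)*8 = (-5/2 + 1/51)*8 = -253/102*8 = -1012/51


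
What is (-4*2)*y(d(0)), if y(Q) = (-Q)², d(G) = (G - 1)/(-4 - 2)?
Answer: -2/9 ≈ -0.22222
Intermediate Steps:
d(G) = ⅙ - G/6 (d(G) = (-1 + G)/(-6) = (-1 + G)*(-⅙) = ⅙ - G/6)
y(Q) = Q²
(-4*2)*y(d(0)) = (-4*2)*(⅙ - ⅙*0)² = -8*(⅙ + 0)² = -8*(⅙)² = -8*1/36 = -2/9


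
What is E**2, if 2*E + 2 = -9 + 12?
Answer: 1/4 ≈ 0.25000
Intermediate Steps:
E = 1/2 (E = -1 + (-9 + 12)/2 = -1 + (1/2)*3 = -1 + 3/2 = 1/2 ≈ 0.50000)
E**2 = (1/2)**2 = 1/4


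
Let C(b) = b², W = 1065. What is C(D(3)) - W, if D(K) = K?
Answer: -1056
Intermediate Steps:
C(D(3)) - W = 3² - 1*1065 = 9 - 1065 = -1056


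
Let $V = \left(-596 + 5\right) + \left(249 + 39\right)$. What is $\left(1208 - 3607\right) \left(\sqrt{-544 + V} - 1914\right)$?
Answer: $4591686 - 26389 i \sqrt{7} \approx 4.5917 \cdot 10^{6} - 69819.0 i$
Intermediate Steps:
$V = -303$ ($V = -591 + 288 = -303$)
$\left(1208 - 3607\right) \left(\sqrt{-544 + V} - 1914\right) = \left(1208 - 3607\right) \left(\sqrt{-544 - 303} - 1914\right) = - 2399 \left(\sqrt{-847} - 1914\right) = - 2399 \left(11 i \sqrt{7} - 1914\right) = - 2399 \left(-1914 + 11 i \sqrt{7}\right) = 4591686 - 26389 i \sqrt{7}$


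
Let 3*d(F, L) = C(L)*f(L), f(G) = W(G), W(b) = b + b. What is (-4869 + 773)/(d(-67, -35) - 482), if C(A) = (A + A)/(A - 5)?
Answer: 24576/3137 ≈ 7.8342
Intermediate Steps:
W(b) = 2*b
f(G) = 2*G
C(A) = 2*A/(-5 + A) (C(A) = (2*A)/(-5 + A) = 2*A/(-5 + A))
d(F, L) = 4*L²/(3*(-5 + L)) (d(F, L) = ((2*L/(-5 + L))*(2*L))/3 = (4*L²/(-5 + L))/3 = 4*L²/(3*(-5 + L)))
(-4869 + 773)/(d(-67, -35) - 482) = (-4869 + 773)/((4/3)*(-35)²/(-5 - 35) - 482) = -4096/((4/3)*1225/(-40) - 482) = -4096/((4/3)*1225*(-1/40) - 482) = -4096/(-245/6 - 482) = -4096/(-3137/6) = -4096*(-6/3137) = 24576/3137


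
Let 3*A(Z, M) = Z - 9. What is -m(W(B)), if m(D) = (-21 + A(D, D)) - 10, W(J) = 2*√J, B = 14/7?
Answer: 34 - 2*√2/3 ≈ 33.057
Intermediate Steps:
A(Z, M) = -3 + Z/3 (A(Z, M) = (Z - 9)/3 = (-9 + Z)/3 = -3 + Z/3)
B = 2 (B = 14*(⅐) = 2)
m(D) = -34 + D/3 (m(D) = (-21 + (-3 + D/3)) - 10 = (-24 + D/3) - 10 = -34 + D/3)
-m(W(B)) = -(-34 + (2*√2)/3) = -(-34 + 2*√2/3) = 34 - 2*√2/3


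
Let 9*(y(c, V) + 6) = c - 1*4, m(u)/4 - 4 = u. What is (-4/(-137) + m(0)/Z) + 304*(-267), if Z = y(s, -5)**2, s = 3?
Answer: -33637858748/414425 ≈ -81168.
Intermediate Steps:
m(u) = 16 + 4*u
y(c, V) = -58/9 + c/9 (y(c, V) = -6 + (c - 1*4)/9 = -6 + (c - 4)/9 = -6 + (-4 + c)/9 = -6 + (-4/9 + c/9) = -58/9 + c/9)
Z = 3025/81 (Z = (-58/9 + (1/9)*3)**2 = (-58/9 + 1/3)**2 = (-55/9)**2 = 3025/81 ≈ 37.346)
(-4/(-137) + m(0)/Z) + 304*(-267) = (-4/(-137) + (16 + 4*0)/(3025/81)) + 304*(-267) = (-4*(-1/137) + (16 + 0)*(81/3025)) - 81168 = (4/137 + 16*(81/3025)) - 81168 = (4/137 + 1296/3025) - 81168 = 189652/414425 - 81168 = -33637858748/414425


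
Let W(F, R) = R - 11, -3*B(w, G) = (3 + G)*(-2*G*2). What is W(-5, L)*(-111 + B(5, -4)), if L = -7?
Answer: 1902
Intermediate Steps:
B(w, G) = 4*G*(3 + G)/3 (B(w, G) = -(3 + G)*-2*G*2/3 = -(3 + G)*(-4*G)/3 = -(-4)*G*(3 + G)/3 = 4*G*(3 + G)/3)
W(F, R) = -11 + R
W(-5, L)*(-111 + B(5, -4)) = (-11 - 7)*(-111 + (4/3)*(-4)*(3 - 4)) = -18*(-111 + (4/3)*(-4)*(-1)) = -18*(-111 + 16/3) = -18*(-317/3) = 1902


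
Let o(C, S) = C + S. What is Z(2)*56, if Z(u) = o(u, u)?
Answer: 224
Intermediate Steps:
Z(u) = 2*u (Z(u) = u + u = 2*u)
Z(2)*56 = (2*2)*56 = 4*56 = 224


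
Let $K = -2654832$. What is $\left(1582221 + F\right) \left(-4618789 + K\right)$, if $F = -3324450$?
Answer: $12672313441209$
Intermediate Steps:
$\left(1582221 + F\right) \left(-4618789 + K\right) = \left(1582221 - 3324450\right) \left(-4618789 - 2654832\right) = \left(-1742229\right) \left(-7273621\right) = 12672313441209$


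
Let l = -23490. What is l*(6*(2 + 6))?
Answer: -1127520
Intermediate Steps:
l*(6*(2 + 6)) = -140940*(2 + 6) = -140940*8 = -23490*48 = -1127520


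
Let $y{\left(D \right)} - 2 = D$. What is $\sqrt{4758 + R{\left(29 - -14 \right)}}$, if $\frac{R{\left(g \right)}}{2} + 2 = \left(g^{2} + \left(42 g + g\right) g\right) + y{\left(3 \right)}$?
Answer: $2 \sqrt{41869} \approx 409.24$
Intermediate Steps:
$y{\left(D \right)} = 2 + D$
$R{\left(g \right)} = 6 + 88 g^{2}$ ($R{\left(g \right)} = -4 + 2 \left(\left(g^{2} + \left(42 g + g\right) g\right) + \left(2 + 3\right)\right) = -4 + 2 \left(\left(g^{2} + 43 g g\right) + 5\right) = -4 + 2 \left(\left(g^{2} + 43 g^{2}\right) + 5\right) = -4 + 2 \left(44 g^{2} + 5\right) = -4 + 2 \left(5 + 44 g^{2}\right) = -4 + \left(10 + 88 g^{2}\right) = 6 + 88 g^{2}$)
$\sqrt{4758 + R{\left(29 - -14 \right)}} = \sqrt{4758 + \left(6 + 88 \left(29 - -14\right)^{2}\right)} = \sqrt{4758 + \left(6 + 88 \left(29 + 14\right)^{2}\right)} = \sqrt{4758 + \left(6 + 88 \cdot 43^{2}\right)} = \sqrt{4758 + \left(6 + 88 \cdot 1849\right)} = \sqrt{4758 + \left(6 + 162712\right)} = \sqrt{4758 + 162718} = \sqrt{167476} = 2 \sqrt{41869}$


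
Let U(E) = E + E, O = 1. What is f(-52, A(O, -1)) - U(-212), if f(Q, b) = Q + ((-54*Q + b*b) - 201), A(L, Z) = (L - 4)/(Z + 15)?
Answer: 583893/196 ≈ 2979.0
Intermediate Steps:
A(L, Z) = (-4 + L)/(15 + Z)
f(Q, b) = -201 + b² - 53*Q (f(Q, b) = Q + ((-54*Q + b²) - 201) = Q + ((b² - 54*Q) - 201) = Q + (-201 + b² - 54*Q) = -201 + b² - 53*Q)
U(E) = 2*E
f(-52, A(O, -1)) - U(-212) = (-201 + ((-4 + 1)/(15 - 1))² - 53*(-52)) - 2*(-212) = (-201 + (-3/14)² + 2756) - 1*(-424) = (-201 + ((1/14)*(-3))² + 2756) + 424 = (-201 + (-3/14)² + 2756) + 424 = (-201 + 9/196 + 2756) + 424 = 500789/196 + 424 = 583893/196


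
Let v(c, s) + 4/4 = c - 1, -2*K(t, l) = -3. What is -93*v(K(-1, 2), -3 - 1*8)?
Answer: 93/2 ≈ 46.500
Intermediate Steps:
K(t, l) = 3/2 (K(t, l) = -½*(-3) = 3/2)
v(c, s) = -2 + c (v(c, s) = -1 + (c - 1) = -1 + (-1 + c) = -2 + c)
-93*v(K(-1, 2), -3 - 1*8) = -93*(-2 + 3/2) = -93*(-½) = 93/2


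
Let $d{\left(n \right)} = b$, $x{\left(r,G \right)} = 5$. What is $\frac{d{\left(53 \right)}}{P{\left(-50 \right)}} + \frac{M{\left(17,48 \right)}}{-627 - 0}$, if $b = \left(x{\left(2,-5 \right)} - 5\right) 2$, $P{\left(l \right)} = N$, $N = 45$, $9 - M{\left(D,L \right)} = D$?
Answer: $\frac{8}{627} \approx 0.012759$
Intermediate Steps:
$M{\left(D,L \right)} = 9 - D$
$P{\left(l \right)} = 45$
$b = 0$ ($b = \left(5 - 5\right) 2 = 0 \cdot 2 = 0$)
$d{\left(n \right)} = 0$
$\frac{d{\left(53 \right)}}{P{\left(-50 \right)}} + \frac{M{\left(17,48 \right)}}{-627 - 0} = \frac{0}{45} + \frac{9 - 17}{-627 - 0} = 0 \cdot \frac{1}{45} + \frac{9 - 17}{-627 + 0} = 0 - \frac{8}{-627} = 0 - - \frac{8}{627} = 0 + \frac{8}{627} = \frac{8}{627}$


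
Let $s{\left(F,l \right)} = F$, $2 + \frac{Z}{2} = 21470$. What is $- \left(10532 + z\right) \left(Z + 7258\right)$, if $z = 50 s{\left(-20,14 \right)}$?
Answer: $-478449208$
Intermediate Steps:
$Z = 42936$ ($Z = -4 + 2 \cdot 21470 = -4 + 42940 = 42936$)
$z = -1000$ ($z = 50 \left(-20\right) = -1000$)
$- \left(10532 + z\right) \left(Z + 7258\right) = - \left(10532 - 1000\right) \left(42936 + 7258\right) = - 9532 \cdot 50194 = \left(-1\right) 478449208 = -478449208$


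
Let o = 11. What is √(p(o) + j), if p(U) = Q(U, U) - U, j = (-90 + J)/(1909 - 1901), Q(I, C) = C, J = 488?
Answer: √199/2 ≈ 7.0534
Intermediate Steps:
j = 199/4 (j = (-90 + 488)/(1909 - 1901) = 398/8 = 398*(⅛) = 199/4 ≈ 49.750)
p(U) = 0 (p(U) = U - U = 0)
√(p(o) + j) = √(0 + 199/4) = √(199/4) = √199/2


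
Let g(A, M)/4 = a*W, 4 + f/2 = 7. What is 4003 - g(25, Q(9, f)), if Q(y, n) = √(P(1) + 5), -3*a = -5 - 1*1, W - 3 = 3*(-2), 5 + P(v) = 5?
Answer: 4027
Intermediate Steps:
f = 6 (f = -8 + 2*7 = -8 + 14 = 6)
P(v) = 0 (P(v) = -5 + 5 = 0)
W = -3 (W = 3 + 3*(-2) = 3 - 6 = -3)
a = 2 (a = -(-5 - 1*1)/3 = -(-5 - 1)/3 = -⅓*(-6) = 2)
Q(y, n) = √5 (Q(y, n) = √(0 + 5) = √5)
g(A, M) = -24 (g(A, M) = 4*(2*(-3)) = 4*(-6) = -24)
4003 - g(25, Q(9, f)) = 4003 - 1*(-24) = 4003 + 24 = 4027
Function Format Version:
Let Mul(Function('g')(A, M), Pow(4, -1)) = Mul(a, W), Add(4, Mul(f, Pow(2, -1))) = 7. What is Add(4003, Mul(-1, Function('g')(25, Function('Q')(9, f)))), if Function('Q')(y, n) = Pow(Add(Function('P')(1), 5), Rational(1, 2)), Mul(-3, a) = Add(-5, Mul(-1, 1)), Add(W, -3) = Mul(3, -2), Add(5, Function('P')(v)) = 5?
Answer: 4027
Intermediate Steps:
f = 6 (f = Add(-8, Mul(2, 7)) = Add(-8, 14) = 6)
Function('P')(v) = 0 (Function('P')(v) = Add(-5, 5) = 0)
W = -3 (W = Add(3, Mul(3, -2)) = Add(3, -6) = -3)
a = 2 (a = Mul(Rational(-1, 3), Add(-5, Mul(-1, 1))) = Mul(Rational(-1, 3), Add(-5, -1)) = Mul(Rational(-1, 3), -6) = 2)
Function('Q')(y, n) = Pow(5, Rational(1, 2)) (Function('Q')(y, n) = Pow(Add(0, 5), Rational(1, 2)) = Pow(5, Rational(1, 2)))
Function('g')(A, M) = -24 (Function('g')(A, M) = Mul(4, Mul(2, -3)) = Mul(4, -6) = -24)
Add(4003, Mul(-1, Function('g')(25, Function('Q')(9, f)))) = Add(4003, Mul(-1, -24)) = Add(4003, 24) = 4027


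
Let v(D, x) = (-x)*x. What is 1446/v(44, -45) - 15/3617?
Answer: -1753519/2441475 ≈ -0.71822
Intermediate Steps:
v(D, x) = -x²
1446/v(44, -45) - 15/3617 = 1446/((-1*(-45)²)) - 15/3617 = 1446/((-1*2025)) - 15*1/3617 = 1446/(-2025) - 15/3617 = 1446*(-1/2025) - 15/3617 = -482/675 - 15/3617 = -1753519/2441475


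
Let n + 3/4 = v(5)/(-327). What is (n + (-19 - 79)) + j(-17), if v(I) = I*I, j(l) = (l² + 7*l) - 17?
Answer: 70859/1308 ≈ 54.174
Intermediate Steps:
j(l) = -17 + l² + 7*l
v(I) = I²
n = -1081/1308 (n = -¾ + 5²/(-327) = -¾ + 25*(-1/327) = -¾ - 25/327 = -1081/1308 ≈ -0.82645)
(n + (-19 - 79)) + j(-17) = (-1081/1308 + (-19 - 79)) + (-17 + (-17)² + 7*(-17)) = (-1081/1308 - 98) + (-17 + 289 - 119) = -129265/1308 + 153 = 70859/1308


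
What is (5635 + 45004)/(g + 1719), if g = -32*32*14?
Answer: -50639/12617 ≈ -4.0135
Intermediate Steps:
g = -14336 (g = -1024*14 = -14336)
(5635 + 45004)/(g + 1719) = (5635 + 45004)/(-14336 + 1719) = 50639/(-12617) = 50639*(-1/12617) = -50639/12617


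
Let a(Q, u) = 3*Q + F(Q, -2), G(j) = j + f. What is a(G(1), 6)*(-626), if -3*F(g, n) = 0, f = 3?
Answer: -7512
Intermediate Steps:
F(g, n) = 0 (F(g, n) = -⅓*0 = 0)
G(j) = 3 + j (G(j) = j + 3 = 3 + j)
a(Q, u) = 3*Q (a(Q, u) = 3*Q + 0 = 3*Q)
a(G(1), 6)*(-626) = (3*(3 + 1))*(-626) = (3*4)*(-626) = 12*(-626) = -7512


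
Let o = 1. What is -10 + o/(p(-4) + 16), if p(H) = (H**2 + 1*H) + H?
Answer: -239/24 ≈ -9.9583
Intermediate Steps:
p(H) = H**2 + 2*H (p(H) = (H**2 + H) + H = (H + H**2) + H = H**2 + 2*H)
-10 + o/(p(-4) + 16) = -10 + 1/(-4*(2 - 4) + 16) = -10 + 1/(-4*(-2) + 16) = -10 + 1/(8 + 16) = -10 + 1/24 = -239/24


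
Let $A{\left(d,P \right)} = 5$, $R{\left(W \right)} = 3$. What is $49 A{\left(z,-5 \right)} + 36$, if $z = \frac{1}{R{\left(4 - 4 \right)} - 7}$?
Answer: $281$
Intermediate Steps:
$z = - \frac{1}{4}$ ($z = \frac{1}{3 - 7} = \frac{1}{-4} = - \frac{1}{4} \approx -0.25$)
$49 A{\left(z,-5 \right)} + 36 = 49 \cdot 5 + 36 = 245 + 36 = 281$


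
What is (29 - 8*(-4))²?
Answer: 3721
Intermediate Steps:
(29 - 8*(-4))² = (29 + 32)² = 61² = 3721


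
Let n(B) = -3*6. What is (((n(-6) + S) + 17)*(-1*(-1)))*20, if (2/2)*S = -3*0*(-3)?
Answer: -20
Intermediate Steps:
S = 0 (S = -3*0*(-3) = 0*(-3) = 0)
n(B) = -18
(((n(-6) + S) + 17)*(-1*(-1)))*20 = (((-18 + 0) + 17)*(-1*(-1)))*20 = ((-18 + 17)*1)*20 = -1*1*20 = -1*20 = -20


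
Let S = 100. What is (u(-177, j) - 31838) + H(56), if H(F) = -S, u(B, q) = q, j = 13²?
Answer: -31769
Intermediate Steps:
j = 169
H(F) = -100 (H(F) = -1*100 = -100)
(u(-177, j) - 31838) + H(56) = (169 - 31838) - 100 = -31669 - 100 = -31769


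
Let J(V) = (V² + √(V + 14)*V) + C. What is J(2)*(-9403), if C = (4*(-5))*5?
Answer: 827464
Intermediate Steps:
C = -100 (C = -20*5 = -100)
J(V) = -100 + V² + V*√(14 + V) (J(V) = (V² + √(V + 14)*V) - 100 = (V² + √(14 + V)*V) - 100 = (V² + V*√(14 + V)) - 100 = -100 + V² + V*√(14 + V))
J(2)*(-9403) = (-100 + 2² + 2*√(14 + 2))*(-9403) = (-100 + 4 + 2*√16)*(-9403) = (-100 + 4 + 2*4)*(-9403) = (-100 + 4 + 8)*(-9403) = -88*(-9403) = 827464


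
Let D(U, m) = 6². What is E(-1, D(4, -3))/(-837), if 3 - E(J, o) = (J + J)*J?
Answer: -1/837 ≈ -0.0011947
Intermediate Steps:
D(U, m) = 36
E(J, o) = 3 - 2*J² (E(J, o) = 3 - (J + J)*J = 3 - 2*J*J = 3 - 2*J²)
E(-1, D(4, -3))/(-837) = (3 - 2*(-1)²)/(-837) = (3 - 2*1)*(-1/837) = (3 - 2)*(-1/837) = 1*(-1/837) = -1/837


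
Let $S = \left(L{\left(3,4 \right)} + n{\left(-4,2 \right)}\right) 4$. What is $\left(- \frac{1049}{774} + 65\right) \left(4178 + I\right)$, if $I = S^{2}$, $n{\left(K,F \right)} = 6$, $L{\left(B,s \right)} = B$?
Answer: $\frac{134827357}{387} \approx 3.4839 \cdot 10^{5}$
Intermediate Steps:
$S = 36$ ($S = \left(3 + 6\right) 4 = 9 \cdot 4 = 36$)
$I = 1296$ ($I = 36^{2} = 1296$)
$\left(- \frac{1049}{774} + 65\right) \left(4178 + I\right) = \left(- \frac{1049}{774} + 65\right) \left(4178 + 1296\right) = \left(\left(-1049\right) \frac{1}{774} + 65\right) 5474 = \left(- \frac{1049}{774} + 65\right) 5474 = \frac{49261}{774} \cdot 5474 = \frac{134827357}{387}$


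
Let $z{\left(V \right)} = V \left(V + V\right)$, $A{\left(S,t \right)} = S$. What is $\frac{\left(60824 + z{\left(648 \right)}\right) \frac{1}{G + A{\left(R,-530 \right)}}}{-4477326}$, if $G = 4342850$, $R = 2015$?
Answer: $- \frac{450316}{9726688515495} \approx -4.6297 \cdot 10^{-8}$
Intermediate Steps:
$z{\left(V \right)} = 2 V^{2}$ ($z{\left(V \right)} = V 2 V = 2 V^{2}$)
$\frac{\left(60824 + z{\left(648 \right)}\right) \frac{1}{G + A{\left(R,-530 \right)}}}{-4477326} = \frac{\left(60824 + 2 \cdot 648^{2}\right) \frac{1}{4342850 + 2015}}{-4477326} = \frac{60824 + 2 \cdot 419904}{4344865} \left(- \frac{1}{4477326}\right) = \left(60824 + 839808\right) \frac{1}{4344865} \left(- \frac{1}{4477326}\right) = 900632 \cdot \frac{1}{4344865} \left(- \frac{1}{4477326}\right) = \frac{900632}{4344865} \left(- \frac{1}{4477326}\right) = - \frac{450316}{9726688515495}$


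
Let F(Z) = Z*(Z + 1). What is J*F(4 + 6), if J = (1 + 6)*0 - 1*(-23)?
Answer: 2530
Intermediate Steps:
F(Z) = Z*(1 + Z)
J = 23 (J = 7*0 + 23 = 0 + 23 = 23)
J*F(4 + 6) = 23*((4 + 6)*(1 + (4 + 6))) = 23*(10*(1 + 10)) = 23*(10*11) = 23*110 = 2530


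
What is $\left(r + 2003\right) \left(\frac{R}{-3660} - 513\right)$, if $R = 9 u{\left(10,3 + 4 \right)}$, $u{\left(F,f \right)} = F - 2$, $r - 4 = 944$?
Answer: $- \frac{461745921}{305} \approx -1.5139 \cdot 10^{6}$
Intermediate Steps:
$r = 948$ ($r = 4 + 944 = 948$)
$u{\left(F,f \right)} = -2 + F$
$R = 72$ ($R = 9 \left(-2 + 10\right) = 9 \cdot 8 = 72$)
$\left(r + 2003\right) \left(\frac{R}{-3660} - 513\right) = \left(948 + 2003\right) \left(\frac{72}{-3660} - 513\right) = 2951 \left(72 \left(- \frac{1}{3660}\right) - 513\right) = 2951 \left(- \frac{6}{305} - 513\right) = 2951 \left(- \frac{156471}{305}\right) = - \frac{461745921}{305}$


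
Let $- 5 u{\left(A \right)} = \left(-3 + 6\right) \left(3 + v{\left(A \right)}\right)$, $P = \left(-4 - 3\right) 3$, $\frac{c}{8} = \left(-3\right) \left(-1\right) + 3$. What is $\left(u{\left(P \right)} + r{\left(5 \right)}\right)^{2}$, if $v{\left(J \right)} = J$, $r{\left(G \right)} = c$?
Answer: $\frac{86436}{25} \approx 3457.4$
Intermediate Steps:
$c = 48$ ($c = 8 \left(\left(-3\right) \left(-1\right) + 3\right) = 8 \left(3 + 3\right) = 8 \cdot 6 = 48$)
$r{\left(G \right)} = 48$
$P = -21$ ($P = \left(-7\right) 3 = -21$)
$u{\left(A \right)} = - \frac{9}{5} - \frac{3 A}{5}$ ($u{\left(A \right)} = - \frac{\left(-3 + 6\right) \left(3 + A\right)}{5} = - \frac{3 \left(3 + A\right)}{5} = - \frac{9 + 3 A}{5} = - \frac{9}{5} - \frac{3 A}{5}$)
$\left(u{\left(P \right)} + r{\left(5 \right)}\right)^{2} = \left(\left(- \frac{9}{5} - - \frac{63}{5}\right) + 48\right)^{2} = \left(\left(- \frac{9}{5} + \frac{63}{5}\right) + 48\right)^{2} = \left(\frac{54}{5} + 48\right)^{2} = \left(\frac{294}{5}\right)^{2} = \frac{86436}{25}$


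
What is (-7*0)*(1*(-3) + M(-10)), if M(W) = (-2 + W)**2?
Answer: 0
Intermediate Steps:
(-7*0)*(1*(-3) + M(-10)) = (-7*0)*(1*(-3) + (-2 - 10)**2) = 0*(-3 + (-12)**2) = 0*(-3 + 144) = 0*141 = 0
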